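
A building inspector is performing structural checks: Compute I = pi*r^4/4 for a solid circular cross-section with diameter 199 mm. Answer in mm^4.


r = d / 2 = 199 / 2 = 99.5 mm
I = pi * r^4 / 4 = pi * 99.5^4 / 4
= 76980761.76 mm^4

76980761.76 mm^4


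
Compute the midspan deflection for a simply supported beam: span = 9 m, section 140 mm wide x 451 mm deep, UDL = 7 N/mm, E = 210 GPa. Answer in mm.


I = 140 * 451^3 / 12 = 1070228261.67 mm^4
L = 9000.0 mm, w = 7 N/mm, E = 210000.0 MPa
delta = 5 * w * L^4 / (384 * E * I)
= 5 * 7 * 9000.0^4 / (384 * 210000.0 * 1070228261.67)
= 2.6608 mm

2.6608 mm


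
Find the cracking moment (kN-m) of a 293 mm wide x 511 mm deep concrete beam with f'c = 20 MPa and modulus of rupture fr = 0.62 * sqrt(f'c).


fr = 0.62 * sqrt(20) = 0.62 * 4.4721 = 2.7727 MPa
I = 293 * 511^3 / 12 = 3257984956.92 mm^4
y_t = 255.5 mm
M_cr = fr * I / y_t = 2.7727 * 3257984956.92 / 255.5 N-mm
= 35.3561 kN-m

35.3561 kN-m


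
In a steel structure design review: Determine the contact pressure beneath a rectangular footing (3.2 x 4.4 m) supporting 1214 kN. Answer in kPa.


A = 3.2 * 4.4 = 14.08 m^2
q = P / A = 1214 / 14.08
= 86.2216 kPa

86.2216 kPa


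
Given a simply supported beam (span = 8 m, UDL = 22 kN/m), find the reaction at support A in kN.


Total load = w * L = 22 * 8 = 176 kN
By symmetry, each reaction R = total / 2 = 176 / 2 = 88.0 kN

88.0 kN


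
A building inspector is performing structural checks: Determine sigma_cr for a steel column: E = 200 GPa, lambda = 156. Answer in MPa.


sigma_cr = pi^2 * E / lambda^2
= 9.8696 * 200000.0 / 156^2
= 9.8696 * 200000.0 / 24336
= 81.1111 MPa

81.1111 MPa


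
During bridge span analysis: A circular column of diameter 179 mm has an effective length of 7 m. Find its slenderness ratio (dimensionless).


Radius of gyration r = d / 4 = 179 / 4 = 44.75 mm
L_eff = 7000.0 mm
Slenderness ratio = L / r = 7000.0 / 44.75 = 156.42 (dimensionless)

156.42 (dimensionless)


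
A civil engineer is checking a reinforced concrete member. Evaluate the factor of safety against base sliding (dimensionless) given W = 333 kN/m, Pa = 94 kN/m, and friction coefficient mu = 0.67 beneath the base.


Resisting force = mu * W = 0.67 * 333 = 223.11 kN/m
FOS = Resisting / Driving = 223.11 / 94
= 2.3735 (dimensionless)

2.3735 (dimensionless)


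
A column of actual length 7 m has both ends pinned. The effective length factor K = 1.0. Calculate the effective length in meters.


L_eff = K * L
= 1.0 * 7
= 7.0 m

7.0 m


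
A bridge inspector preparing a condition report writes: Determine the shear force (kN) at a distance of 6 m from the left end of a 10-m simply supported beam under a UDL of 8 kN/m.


R_A = w * L / 2 = 8 * 10 / 2 = 40.0 kN
V(x) = R_A - w * x = 40.0 - 8 * 6
= -8.0 kN

-8.0 kN


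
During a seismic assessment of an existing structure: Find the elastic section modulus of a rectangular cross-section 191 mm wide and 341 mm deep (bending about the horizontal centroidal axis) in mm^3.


S = b * h^2 / 6
= 191 * 341^2 / 6
= 191 * 116281 / 6
= 3701611.83 mm^3

3701611.83 mm^3


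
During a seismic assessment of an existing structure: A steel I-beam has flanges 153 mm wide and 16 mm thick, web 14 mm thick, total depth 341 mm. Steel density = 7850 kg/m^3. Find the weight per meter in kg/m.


A_flanges = 2 * 153 * 16 = 4896 mm^2
A_web = (341 - 2 * 16) * 14 = 4326 mm^2
A_total = 4896 + 4326 = 9222 mm^2 = 0.009222 m^2
Weight = rho * A = 7850 * 0.009222 = 72.3927 kg/m

72.3927 kg/m


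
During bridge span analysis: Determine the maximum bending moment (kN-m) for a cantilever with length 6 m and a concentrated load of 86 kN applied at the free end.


For a cantilever with a point load at the free end:
M_max = P * L = 86 * 6 = 516 kN-m

516 kN-m


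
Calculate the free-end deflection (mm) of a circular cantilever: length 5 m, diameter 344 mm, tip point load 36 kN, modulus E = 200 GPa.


I = pi * d^4 / 64 = pi * 344^4 / 64 = 687390726.76 mm^4
L = 5000.0 mm, P = 36000.0 N, E = 200000.0 MPa
delta = P * L^3 / (3 * E * I)
= 36000.0 * 5000.0^3 / (3 * 200000.0 * 687390726.76)
= 10.9108 mm

10.9108 mm


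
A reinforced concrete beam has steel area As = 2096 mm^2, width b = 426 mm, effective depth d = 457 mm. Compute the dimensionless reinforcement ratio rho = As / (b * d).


rho = As / (b * d)
= 2096 / (426 * 457)
= 2096 / 194682
= 0.010766 (dimensionless)

0.010766 (dimensionless)


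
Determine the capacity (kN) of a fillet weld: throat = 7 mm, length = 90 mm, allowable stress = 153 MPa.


Strength = throat * length * allowable stress
= 7 * 90 * 153 N
= 96390 N
= 96.39 kN

96.39 kN


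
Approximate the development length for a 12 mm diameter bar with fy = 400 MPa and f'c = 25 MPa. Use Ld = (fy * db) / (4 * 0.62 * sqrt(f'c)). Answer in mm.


Ld = (fy * db) / (4 * 0.62 * sqrt(f'c))
= (400 * 12) / (4 * 0.62 * sqrt(25))
= 4800 / 12.4
= 387.1 mm

387.1 mm


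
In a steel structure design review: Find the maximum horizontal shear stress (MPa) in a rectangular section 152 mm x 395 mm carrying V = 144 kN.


A = b * h = 152 * 395 = 60040 mm^2
V = 144 kN = 144000.0 N
tau_max = 1.5 * V / A = 1.5 * 144000.0 / 60040
= 3.5976 MPa

3.5976 MPa


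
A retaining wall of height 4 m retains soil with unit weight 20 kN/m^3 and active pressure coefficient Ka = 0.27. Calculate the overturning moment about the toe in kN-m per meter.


Pa = 0.5 * Ka * gamma * H^2
= 0.5 * 0.27 * 20 * 4^2
= 43.2 kN/m
Arm = H / 3 = 4 / 3 = 1.3333 m
Mo = Pa * arm = Pa * H / 3 = 43.2 * 4 / 3 = 57.6 kN-m/m

57.6 kN-m/m


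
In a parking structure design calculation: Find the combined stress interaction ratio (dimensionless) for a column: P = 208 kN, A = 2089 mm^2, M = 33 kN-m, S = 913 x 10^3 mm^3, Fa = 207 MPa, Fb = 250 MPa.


f_a = P / A = 208000.0 / 2089 = 99.5692 MPa
f_b = M / S = 33000000.0 / 913000.0 = 36.1446 MPa
Ratio = f_a / Fa + f_b / Fb
= 99.5692 / 207 + 36.1446 / 250
= 0.6256 (dimensionless)

0.6256 (dimensionless)


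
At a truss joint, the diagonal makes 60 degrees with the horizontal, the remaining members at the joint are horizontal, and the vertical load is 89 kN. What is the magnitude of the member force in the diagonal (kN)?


At the joint, only the diagonal has a vertical component, so vertical equilibrium gives:
F * sin(60) = 89
F = 89 / sin(60)
= 89 / 0.866025
= 102.77 kN

102.77 kN


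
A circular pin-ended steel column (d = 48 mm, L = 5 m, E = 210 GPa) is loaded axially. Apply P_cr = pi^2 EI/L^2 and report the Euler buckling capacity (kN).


I = pi * d^4 / 64 = 260576.26 mm^4
L = 5000.0 mm
P_cr = pi^2 * E * I / L^2
= 9.8696 * 210000.0 * 260576.26 / 5000.0^2
= 21602.99 N = 21.603 kN

21.603 kN


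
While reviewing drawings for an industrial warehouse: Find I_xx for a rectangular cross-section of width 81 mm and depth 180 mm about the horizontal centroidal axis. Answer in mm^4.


I = b * h^3 / 12
= 81 * 180^3 / 12
= 81 * 5832000 / 12
= 39366000.0 mm^4

39366000.0 mm^4


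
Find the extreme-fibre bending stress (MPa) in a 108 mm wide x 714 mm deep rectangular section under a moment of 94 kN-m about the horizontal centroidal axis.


I = b * h^3 / 12 = 108 * 714^3 / 12 = 3275949096.0 mm^4
y = h / 2 = 714 / 2 = 357.0 mm
M = 94 kN-m = 94000000.0 N-mm
sigma = M * y / I = 94000000.0 * 357.0 / 3275949096.0
= 10.24 MPa

10.24 MPa


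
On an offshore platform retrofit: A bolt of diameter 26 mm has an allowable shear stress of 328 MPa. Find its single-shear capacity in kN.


A = pi * d^2 / 4 = pi * 26^2 / 4 = 530.9292 mm^2
V = f_v * A / 1000 = 328 * 530.9292 / 1000
= 174.1448 kN

174.1448 kN


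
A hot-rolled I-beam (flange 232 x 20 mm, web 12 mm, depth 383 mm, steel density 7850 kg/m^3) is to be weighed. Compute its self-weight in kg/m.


A_flanges = 2 * 232 * 20 = 9280 mm^2
A_web = (383 - 2 * 20) * 12 = 4116 mm^2
A_total = 9280 + 4116 = 13396 mm^2 = 0.013396 m^2
Weight = rho * A = 7850 * 0.013396 = 105.1586 kg/m

105.1586 kg/m


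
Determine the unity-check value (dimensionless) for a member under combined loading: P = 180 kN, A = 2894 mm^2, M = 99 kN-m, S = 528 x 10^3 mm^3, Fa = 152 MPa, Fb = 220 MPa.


f_a = P / A = 180000.0 / 2894 = 62.1977 MPa
f_b = M / S = 99000000.0 / 528000.0 = 187.5 MPa
Ratio = f_a / Fa + f_b / Fb
= 62.1977 / 152 + 187.5 / 220
= 1.2615 (dimensionless)

1.2615 (dimensionless)


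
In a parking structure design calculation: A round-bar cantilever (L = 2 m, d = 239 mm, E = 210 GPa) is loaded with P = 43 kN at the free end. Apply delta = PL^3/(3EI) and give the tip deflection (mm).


I = pi * d^4 / 64 = pi * 239^4 / 64 = 160162744.63 mm^4
L = 2000.0 mm, P = 43000.0 N, E = 210000.0 MPa
delta = P * L^3 / (3 * E * I)
= 43000.0 * 2000.0^3 / (3 * 210000.0 * 160162744.63)
= 3.4092 mm

3.4092 mm


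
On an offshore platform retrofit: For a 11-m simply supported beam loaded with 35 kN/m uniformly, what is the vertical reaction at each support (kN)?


Total load = w * L = 35 * 11 = 385 kN
By symmetry, each reaction R = total / 2 = 385 / 2 = 192.5 kN

192.5 kN


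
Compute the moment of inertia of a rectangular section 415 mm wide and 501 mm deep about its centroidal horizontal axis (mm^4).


I = b * h^3 / 12
= 415 * 501^3 / 12
= 415 * 125751501 / 12
= 4348906076.25 mm^4

4348906076.25 mm^4


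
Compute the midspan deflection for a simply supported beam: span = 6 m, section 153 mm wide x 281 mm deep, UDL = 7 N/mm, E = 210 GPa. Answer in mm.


I = 153 * 281^3 / 12 = 282897522.75 mm^4
L = 6000.0 mm, w = 7 N/mm, E = 210000.0 MPa
delta = 5 * w * L^4 / (384 * E * I)
= 5 * 7 * 6000.0^4 / (384 * 210000.0 * 282897522.75)
= 1.9884 mm

1.9884 mm


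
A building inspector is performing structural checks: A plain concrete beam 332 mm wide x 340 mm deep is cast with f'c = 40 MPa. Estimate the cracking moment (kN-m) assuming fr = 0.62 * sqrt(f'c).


fr = 0.62 * sqrt(40) = 0.62 * 6.3246 = 3.9212 MPa
I = 332 * 340^3 / 12 = 1087410666.67 mm^4
y_t = 170.0 mm
M_cr = fr * I / y_t = 3.9212 * 1087410666.67 / 170.0 N-mm
= 25.0822 kN-m

25.0822 kN-m


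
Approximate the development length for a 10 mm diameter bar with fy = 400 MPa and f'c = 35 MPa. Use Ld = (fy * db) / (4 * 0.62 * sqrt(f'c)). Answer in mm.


Ld = (fy * db) / (4 * 0.62 * sqrt(f'c))
= (400 * 10) / (4 * 0.62 * sqrt(35))
= 4000 / 14.6719
= 272.63 mm

272.63 mm


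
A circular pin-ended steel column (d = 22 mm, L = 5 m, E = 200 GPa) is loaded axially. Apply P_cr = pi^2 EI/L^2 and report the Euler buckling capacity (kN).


I = pi * d^4 / 64 = 11499.01 mm^4
L = 5000.0 mm
P_cr = pi^2 * E * I / L^2
= 9.8696 * 200000.0 * 11499.01 / 5000.0^2
= 907.93 N = 0.9079 kN

0.9079 kN


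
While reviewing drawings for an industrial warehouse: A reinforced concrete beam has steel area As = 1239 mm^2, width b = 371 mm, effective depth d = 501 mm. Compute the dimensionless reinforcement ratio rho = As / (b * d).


rho = As / (b * d)
= 1239 / (371 * 501)
= 1239 / 185871
= 0.006666 (dimensionless)

0.006666 (dimensionless)


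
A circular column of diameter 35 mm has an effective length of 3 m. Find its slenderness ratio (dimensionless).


Radius of gyration r = d / 4 = 35 / 4 = 8.75 mm
L_eff = 3000.0 mm
Slenderness ratio = L / r = 3000.0 / 8.75 = 342.86 (dimensionless)

342.86 (dimensionless)


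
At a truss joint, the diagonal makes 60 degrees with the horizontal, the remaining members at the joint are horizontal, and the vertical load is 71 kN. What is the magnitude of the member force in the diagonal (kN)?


At the joint, only the diagonal has a vertical component, so vertical equilibrium gives:
F * sin(60) = 71
F = 71 / sin(60)
= 71 / 0.866025
= 81.98 kN

81.98 kN


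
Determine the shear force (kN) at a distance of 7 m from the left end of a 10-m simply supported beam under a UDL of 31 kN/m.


R_A = w * L / 2 = 31 * 10 / 2 = 155.0 kN
V(x) = R_A - w * x = 155.0 - 31 * 7
= -62.0 kN

-62.0 kN


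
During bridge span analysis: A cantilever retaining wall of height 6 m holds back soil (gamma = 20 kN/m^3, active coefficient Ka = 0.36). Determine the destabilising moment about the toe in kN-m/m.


Pa = 0.5 * Ka * gamma * H^2
= 0.5 * 0.36 * 20 * 6^2
= 129.6 kN/m
Arm = H / 3 = 6 / 3 = 2.0 m
Mo = Pa * arm = Pa * H / 3 = 129.6 * 6 / 3 = 259.2 kN-m/m

259.2 kN-m/m


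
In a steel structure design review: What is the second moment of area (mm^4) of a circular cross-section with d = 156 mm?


r = d / 2 = 156 / 2 = 78.0 mm
I = pi * r^4 / 4 = pi * 78.0^4 / 4
= 29071557.0 mm^4

29071557.0 mm^4


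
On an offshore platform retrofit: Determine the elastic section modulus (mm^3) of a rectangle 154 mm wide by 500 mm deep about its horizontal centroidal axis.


S = b * h^2 / 6
= 154 * 500^2 / 6
= 154 * 250000 / 6
= 6416666.67 mm^3

6416666.67 mm^3


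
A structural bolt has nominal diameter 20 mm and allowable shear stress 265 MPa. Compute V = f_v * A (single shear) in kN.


A = pi * d^2 / 4 = pi * 20^2 / 4 = 314.1593 mm^2
V = f_v * A / 1000 = 265 * 314.1593 / 1000
= 83.2522 kN

83.2522 kN


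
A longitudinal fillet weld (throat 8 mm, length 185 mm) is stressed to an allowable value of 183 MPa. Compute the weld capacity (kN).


Strength = throat * length * allowable stress
= 8 * 185 * 183 N
= 270840 N
= 270.84 kN

270.84 kN


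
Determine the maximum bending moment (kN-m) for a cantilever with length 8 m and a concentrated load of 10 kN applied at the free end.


For a cantilever with a point load at the free end:
M_max = P * L = 10 * 8 = 80 kN-m

80 kN-m


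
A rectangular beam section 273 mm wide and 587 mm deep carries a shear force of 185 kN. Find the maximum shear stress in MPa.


A = b * h = 273 * 587 = 160251 mm^2
V = 185 kN = 185000.0 N
tau_max = 1.5 * V / A = 1.5 * 185000.0 / 160251
= 1.7317 MPa

1.7317 MPa


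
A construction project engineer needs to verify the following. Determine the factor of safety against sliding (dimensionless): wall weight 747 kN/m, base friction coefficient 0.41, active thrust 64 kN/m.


Resisting force = mu * W = 0.41 * 747 = 306.27 kN/m
FOS = Resisting / Driving = 306.27 / 64
= 4.7855 (dimensionless)

4.7855 (dimensionless)


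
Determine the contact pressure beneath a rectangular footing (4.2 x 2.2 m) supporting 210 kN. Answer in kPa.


A = 4.2 * 2.2 = 9.24 m^2
q = P / A = 210 / 9.24
= 22.7273 kPa

22.7273 kPa


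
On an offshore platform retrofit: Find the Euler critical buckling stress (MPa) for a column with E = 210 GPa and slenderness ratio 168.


sigma_cr = pi^2 * E / lambda^2
= 9.8696 * 210000.0 / 168^2
= 9.8696 * 210000.0 / 28224
= 73.4346 MPa

73.4346 MPa


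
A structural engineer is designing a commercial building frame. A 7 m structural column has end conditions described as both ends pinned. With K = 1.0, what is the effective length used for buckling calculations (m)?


L_eff = K * L
= 1.0 * 7
= 7.0 m

7.0 m


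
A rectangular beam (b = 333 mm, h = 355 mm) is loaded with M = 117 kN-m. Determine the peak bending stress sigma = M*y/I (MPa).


I = b * h^3 / 12 = 333 * 355^3 / 12 = 1241503781.25 mm^4
y = h / 2 = 355 / 2 = 177.5 mm
M = 117 kN-m = 117000000.0 N-mm
sigma = M * y / I = 117000000.0 * 177.5 / 1241503781.25
= 16.73 MPa

16.73 MPa


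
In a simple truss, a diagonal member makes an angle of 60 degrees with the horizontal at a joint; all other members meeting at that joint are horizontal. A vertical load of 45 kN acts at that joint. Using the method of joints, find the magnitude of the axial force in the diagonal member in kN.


At the joint, only the diagonal has a vertical component, so vertical equilibrium gives:
F * sin(60) = 45
F = 45 / sin(60)
= 45 / 0.866025
= 51.96 kN

51.96 kN


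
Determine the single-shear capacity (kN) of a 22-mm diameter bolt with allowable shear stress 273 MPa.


A = pi * d^2 / 4 = pi * 22^2 / 4 = 380.1327 mm^2
V = f_v * A / 1000 = 273 * 380.1327 / 1000
= 103.7762 kN

103.7762 kN


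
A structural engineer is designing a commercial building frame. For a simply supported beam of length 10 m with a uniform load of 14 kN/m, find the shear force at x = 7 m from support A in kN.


R_A = w * L / 2 = 14 * 10 / 2 = 70.0 kN
V(x) = R_A - w * x = 70.0 - 14 * 7
= -28.0 kN

-28.0 kN


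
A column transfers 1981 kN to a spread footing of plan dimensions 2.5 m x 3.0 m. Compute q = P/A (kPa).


A = 2.5 * 3.0 = 7.5 m^2
q = P / A = 1981 / 7.5
= 264.1333 kPa

264.1333 kPa


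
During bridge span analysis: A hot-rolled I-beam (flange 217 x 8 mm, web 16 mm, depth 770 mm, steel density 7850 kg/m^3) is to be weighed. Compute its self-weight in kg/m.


A_flanges = 2 * 217 * 8 = 3472 mm^2
A_web = (770 - 2 * 8) * 16 = 12064 mm^2
A_total = 3472 + 12064 = 15536 mm^2 = 0.015536 m^2
Weight = rho * A = 7850 * 0.015536 = 121.9576 kg/m

121.9576 kg/m


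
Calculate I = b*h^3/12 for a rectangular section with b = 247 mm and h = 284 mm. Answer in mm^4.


I = b * h^3 / 12
= 247 * 284^3 / 12
= 247 * 22906304 / 12
= 471488090.67 mm^4

471488090.67 mm^4


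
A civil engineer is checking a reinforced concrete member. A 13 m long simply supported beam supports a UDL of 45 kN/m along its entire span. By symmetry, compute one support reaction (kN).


Total load = w * L = 45 * 13 = 585 kN
By symmetry, each reaction R = total / 2 = 585 / 2 = 292.5 kN

292.5 kN


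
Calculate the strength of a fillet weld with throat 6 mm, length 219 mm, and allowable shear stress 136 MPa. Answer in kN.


Strength = throat * length * allowable stress
= 6 * 219 * 136 N
= 178704 N
= 178.7 kN

178.7 kN


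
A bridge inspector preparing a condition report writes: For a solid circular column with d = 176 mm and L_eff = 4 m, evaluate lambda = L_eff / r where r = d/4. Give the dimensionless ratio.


Radius of gyration r = d / 4 = 176 / 4 = 44.0 mm
L_eff = 4000.0 mm
Slenderness ratio = L / r = 4000.0 / 44.0 = 90.91 (dimensionless)

90.91 (dimensionless)


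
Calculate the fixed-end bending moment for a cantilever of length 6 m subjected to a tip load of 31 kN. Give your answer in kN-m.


For a cantilever with a point load at the free end:
M_max = P * L = 31 * 6 = 186 kN-m

186 kN-m


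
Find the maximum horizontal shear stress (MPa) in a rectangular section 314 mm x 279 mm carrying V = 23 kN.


A = b * h = 314 * 279 = 87606 mm^2
V = 23 kN = 23000.0 N
tau_max = 1.5 * V / A = 1.5 * 23000.0 / 87606
= 0.3938 MPa

0.3938 MPa


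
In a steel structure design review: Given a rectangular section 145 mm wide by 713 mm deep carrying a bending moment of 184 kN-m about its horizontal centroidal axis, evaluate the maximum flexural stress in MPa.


I = b * h^3 / 12 = 145 * 713^3 / 12 = 4379810755.42 mm^4
y = h / 2 = 713 / 2 = 356.5 mm
M = 184 kN-m = 184000000.0 N-mm
sigma = M * y / I = 184000000.0 * 356.5 / 4379810755.42
= 14.98 MPa

14.98 MPa


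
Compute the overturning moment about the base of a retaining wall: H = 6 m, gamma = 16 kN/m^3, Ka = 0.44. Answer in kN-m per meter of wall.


Pa = 0.5 * Ka * gamma * H^2
= 0.5 * 0.44 * 16 * 6^2
= 126.72 kN/m
Arm = H / 3 = 6 / 3 = 2.0 m
Mo = Pa * arm = Pa * H / 3 = 126.72 * 6 / 3 = 253.44 kN-m/m

253.44 kN-m/m


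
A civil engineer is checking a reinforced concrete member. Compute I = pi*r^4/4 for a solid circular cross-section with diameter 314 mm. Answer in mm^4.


r = d / 2 = 314 / 2 = 157.0 mm
I = pi * r^4 / 4 = pi * 157.0^4 / 4
= 477186876.19 mm^4

477186876.19 mm^4


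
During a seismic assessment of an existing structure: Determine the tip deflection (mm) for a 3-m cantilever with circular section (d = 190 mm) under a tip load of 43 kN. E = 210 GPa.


I = pi * d^4 / 64 = pi * 190^4 / 64 = 63971171.28 mm^4
L = 3000.0 mm, P = 43000.0 N, E = 210000.0 MPa
delta = P * L^3 / (3 * E * I)
= 43000.0 * 3000.0^3 / (3 * 210000.0 * 63971171.28)
= 28.8076 mm

28.8076 mm


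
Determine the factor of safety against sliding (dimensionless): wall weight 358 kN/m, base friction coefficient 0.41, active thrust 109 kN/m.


Resisting force = mu * W = 0.41 * 358 = 146.78 kN/m
FOS = Resisting / Driving = 146.78 / 109
= 1.3466 (dimensionless)

1.3466 (dimensionless)


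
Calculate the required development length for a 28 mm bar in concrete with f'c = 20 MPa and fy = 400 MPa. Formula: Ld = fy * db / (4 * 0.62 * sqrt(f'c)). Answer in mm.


Ld = (fy * db) / (4 * 0.62 * sqrt(f'c))
= (400 * 28) / (4 * 0.62 * sqrt(20))
= 11200 / 11.0909
= 1009.84 mm

1009.84 mm


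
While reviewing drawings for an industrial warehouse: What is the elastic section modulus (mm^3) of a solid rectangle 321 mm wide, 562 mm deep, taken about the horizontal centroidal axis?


S = b * h^2 / 6
= 321 * 562^2 / 6
= 321 * 315844 / 6
= 16897654.0 mm^3

16897654.0 mm^3


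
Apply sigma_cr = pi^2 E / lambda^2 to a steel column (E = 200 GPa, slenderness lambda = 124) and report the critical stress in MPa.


sigma_cr = pi^2 * E / lambda^2
= 9.8696 * 200000.0 / 124^2
= 9.8696 * 200000.0 / 15376
= 128.3767 MPa

128.3767 MPa


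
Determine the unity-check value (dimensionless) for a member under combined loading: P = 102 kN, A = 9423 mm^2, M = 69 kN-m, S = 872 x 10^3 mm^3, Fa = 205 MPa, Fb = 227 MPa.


f_a = P / A = 102000.0 / 9423 = 10.8246 MPa
f_b = M / S = 69000000.0 / 872000.0 = 79.1284 MPa
Ratio = f_a / Fa + f_b / Fb
= 10.8246 / 205 + 79.1284 / 227
= 0.4014 (dimensionless)

0.4014 (dimensionless)


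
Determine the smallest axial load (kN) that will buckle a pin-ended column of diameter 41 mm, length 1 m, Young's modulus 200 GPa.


I = pi * d^4 / 64 = 138709.22 mm^4
L = 1000.0 mm
P_cr = pi^2 * E * I / L^2
= 9.8696 * 200000.0 * 138709.22 / 1000.0^2
= 273801.02 N = 273.801 kN

273.801 kN


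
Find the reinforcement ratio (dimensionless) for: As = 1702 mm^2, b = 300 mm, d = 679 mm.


rho = As / (b * d)
= 1702 / (300 * 679)
= 1702 / 203700
= 0.008355 (dimensionless)

0.008355 (dimensionless)


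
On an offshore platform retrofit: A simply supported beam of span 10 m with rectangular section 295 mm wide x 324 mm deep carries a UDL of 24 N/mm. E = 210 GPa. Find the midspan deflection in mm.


I = 295 * 324^3 / 12 = 836133840.0 mm^4
L = 10000.0 mm, w = 24 N/mm, E = 210000.0 MPa
delta = 5 * w * L^4 / (384 * E * I)
= 5 * 24 * 10000.0^4 / (384 * 210000.0 * 836133840.0)
= 17.7973 mm

17.7973 mm


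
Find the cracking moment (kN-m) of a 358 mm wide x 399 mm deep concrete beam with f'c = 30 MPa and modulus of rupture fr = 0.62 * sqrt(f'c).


fr = 0.62 * sqrt(30) = 0.62 * 5.4772 = 3.3959 MPa
I = 358 * 399^3 / 12 = 1895049103.5 mm^4
y_t = 199.5 mm
M_cr = fr * I / y_t = 3.3959 * 1895049103.5 / 199.5 N-mm
= 32.2574 kN-m

32.2574 kN-m


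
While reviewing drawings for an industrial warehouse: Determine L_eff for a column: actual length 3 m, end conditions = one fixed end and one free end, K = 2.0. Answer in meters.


L_eff = K * L
= 2.0 * 3
= 6.0 m

6.0 m


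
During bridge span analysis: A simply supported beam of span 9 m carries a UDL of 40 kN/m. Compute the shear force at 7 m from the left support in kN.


R_A = w * L / 2 = 40 * 9 / 2 = 180.0 kN
V(x) = R_A - w * x = 180.0 - 40 * 7
= -100.0 kN

-100.0 kN


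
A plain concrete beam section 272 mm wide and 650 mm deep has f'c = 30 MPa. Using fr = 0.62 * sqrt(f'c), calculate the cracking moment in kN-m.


fr = 0.62 * sqrt(30) = 0.62 * 5.4772 = 3.3959 MPa
I = 272 * 650^3 / 12 = 6224833333.33 mm^4
y_t = 325.0 mm
M_cr = fr * I / y_t = 3.3959 * 6224833333.33 / 325.0 N-mm
= 65.0424 kN-m

65.0424 kN-m


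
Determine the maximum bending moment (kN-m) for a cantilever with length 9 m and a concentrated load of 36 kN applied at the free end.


For a cantilever with a point load at the free end:
M_max = P * L = 36 * 9 = 324 kN-m

324 kN-m


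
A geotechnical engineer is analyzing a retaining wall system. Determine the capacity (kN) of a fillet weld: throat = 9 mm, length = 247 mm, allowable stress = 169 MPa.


Strength = throat * length * allowable stress
= 9 * 247 * 169 N
= 375687 N
= 375.69 kN

375.69 kN


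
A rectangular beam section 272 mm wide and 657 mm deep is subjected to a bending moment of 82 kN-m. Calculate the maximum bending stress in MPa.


I = b * h^3 / 12 = 272 * 657^3 / 12 = 6428116908.0 mm^4
y = h / 2 = 657 / 2 = 328.5 mm
M = 82 kN-m = 82000000.0 N-mm
sigma = M * y / I = 82000000.0 * 328.5 / 6428116908.0
= 4.19 MPa

4.19 MPa


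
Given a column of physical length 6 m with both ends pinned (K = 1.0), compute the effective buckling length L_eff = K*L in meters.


L_eff = K * L
= 1.0 * 6
= 6.0 m

6.0 m


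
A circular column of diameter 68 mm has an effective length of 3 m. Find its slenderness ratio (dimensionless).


Radius of gyration r = d / 4 = 68 / 4 = 17.0 mm
L_eff = 3000.0 mm
Slenderness ratio = L / r = 3000.0 / 17.0 = 176.47 (dimensionless)

176.47 (dimensionless)


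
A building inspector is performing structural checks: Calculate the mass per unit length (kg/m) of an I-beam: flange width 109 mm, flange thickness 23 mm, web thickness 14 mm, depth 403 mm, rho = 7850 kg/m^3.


A_flanges = 2 * 109 * 23 = 5014 mm^2
A_web = (403 - 2 * 23) * 14 = 4998 mm^2
A_total = 5014 + 4998 = 10012 mm^2 = 0.010012 m^2
Weight = rho * A = 7850 * 0.010012 = 78.5942 kg/m

78.5942 kg/m


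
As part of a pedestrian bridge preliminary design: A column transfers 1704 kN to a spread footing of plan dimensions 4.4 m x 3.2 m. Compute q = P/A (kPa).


A = 4.4 * 3.2 = 14.08 m^2
q = P / A = 1704 / 14.08
= 121.0227 kPa

121.0227 kPa


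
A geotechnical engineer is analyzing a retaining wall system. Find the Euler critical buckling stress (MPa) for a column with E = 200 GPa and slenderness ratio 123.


sigma_cr = pi^2 * E / lambda^2
= 9.8696 * 200000.0 / 123^2
= 9.8696 * 200000.0 / 15129
= 130.4727 MPa

130.4727 MPa


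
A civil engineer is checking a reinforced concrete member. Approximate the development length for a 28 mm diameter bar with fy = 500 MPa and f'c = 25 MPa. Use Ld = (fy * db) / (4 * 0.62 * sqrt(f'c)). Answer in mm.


Ld = (fy * db) / (4 * 0.62 * sqrt(f'c))
= (500 * 28) / (4 * 0.62 * sqrt(25))
= 14000 / 12.4
= 1129.03 mm

1129.03 mm


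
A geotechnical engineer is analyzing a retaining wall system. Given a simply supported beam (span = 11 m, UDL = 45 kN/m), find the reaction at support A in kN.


Total load = w * L = 45 * 11 = 495 kN
By symmetry, each reaction R = total / 2 = 495 / 2 = 247.5 kN

247.5 kN


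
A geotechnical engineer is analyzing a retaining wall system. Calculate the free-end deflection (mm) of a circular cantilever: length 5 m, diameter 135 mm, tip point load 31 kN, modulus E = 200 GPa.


I = pi * d^4 / 64 = pi * 135^4 / 64 = 16304405.68 mm^4
L = 5000.0 mm, P = 31000.0 N, E = 200000.0 MPa
delta = P * L^3 / (3 * E * I)
= 31000.0 * 5000.0^3 / (3 * 200000.0 * 16304405.68)
= 396.1097 mm

396.1097 mm


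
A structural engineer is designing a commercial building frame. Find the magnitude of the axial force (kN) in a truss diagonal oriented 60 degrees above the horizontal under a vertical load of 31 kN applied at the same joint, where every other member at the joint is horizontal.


At the joint, only the diagonal has a vertical component, so vertical equilibrium gives:
F * sin(60) = 31
F = 31 / sin(60)
= 31 / 0.866025
= 35.8 kN

35.8 kN


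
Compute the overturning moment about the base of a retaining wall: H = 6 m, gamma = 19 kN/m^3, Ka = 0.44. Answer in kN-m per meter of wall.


Pa = 0.5 * Ka * gamma * H^2
= 0.5 * 0.44 * 19 * 6^2
= 150.48 kN/m
Arm = H / 3 = 6 / 3 = 2.0 m
Mo = Pa * arm = Pa * H / 3 = 150.48 * 6 / 3 = 300.96 kN-m/m

300.96 kN-m/m


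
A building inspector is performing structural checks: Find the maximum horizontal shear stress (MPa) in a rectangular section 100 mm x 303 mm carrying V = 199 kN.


A = b * h = 100 * 303 = 30300 mm^2
V = 199 kN = 199000.0 N
tau_max = 1.5 * V / A = 1.5 * 199000.0 / 30300
= 9.8515 MPa

9.8515 MPa


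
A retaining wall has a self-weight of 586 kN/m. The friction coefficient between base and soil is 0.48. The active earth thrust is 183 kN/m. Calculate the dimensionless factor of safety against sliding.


Resisting force = mu * W = 0.48 * 586 = 281.28 kN/m
FOS = Resisting / Driving = 281.28 / 183
= 1.537 (dimensionless)

1.537 (dimensionless)


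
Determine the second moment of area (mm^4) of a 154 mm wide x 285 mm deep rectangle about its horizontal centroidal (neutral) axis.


I = b * h^3 / 12
= 154 * 285^3 / 12
= 154 * 23149125 / 12
= 297080437.5 mm^4

297080437.5 mm^4


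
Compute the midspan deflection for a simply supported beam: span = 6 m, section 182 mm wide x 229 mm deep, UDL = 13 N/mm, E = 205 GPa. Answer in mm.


I = 182 * 229^3 / 12 = 182136333.17 mm^4
L = 6000.0 mm, w = 13 N/mm, E = 205000.0 MPa
delta = 5 * w * L^4 / (384 * E * I)
= 5 * 13 * 6000.0^4 / (384 * 205000.0 * 182136333.17)
= 5.8754 mm

5.8754 mm


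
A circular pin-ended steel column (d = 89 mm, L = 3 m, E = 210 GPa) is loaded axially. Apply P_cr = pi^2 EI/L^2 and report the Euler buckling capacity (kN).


I = pi * d^4 / 64 = 3079852.55 mm^4
L = 3000.0 mm
P_cr = pi^2 * E * I / L^2
= 9.8696 * 210000.0 * 3079852.55 / 3000.0^2
= 709261.61 N = 709.2616 kN

709.2616 kN


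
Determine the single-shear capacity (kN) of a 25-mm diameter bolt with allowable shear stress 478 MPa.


A = pi * d^2 / 4 = pi * 25^2 / 4 = 490.8739 mm^2
V = f_v * A / 1000 = 478 * 490.8739 / 1000
= 234.6377 kN

234.6377 kN


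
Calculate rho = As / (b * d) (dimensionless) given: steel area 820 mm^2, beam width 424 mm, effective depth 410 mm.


rho = As / (b * d)
= 820 / (424 * 410)
= 820 / 173840
= 0.004717 (dimensionless)

0.004717 (dimensionless)


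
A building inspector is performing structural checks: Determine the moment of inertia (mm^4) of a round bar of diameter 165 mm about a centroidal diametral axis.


r = d / 2 = 165 / 2 = 82.5 mm
I = pi * r^4 / 4 = pi * 82.5^4 / 4
= 36383600.6 mm^4

36383600.6 mm^4


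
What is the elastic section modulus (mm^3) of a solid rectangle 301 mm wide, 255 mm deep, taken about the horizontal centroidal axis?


S = b * h^2 / 6
= 301 * 255^2 / 6
= 301 * 65025 / 6
= 3262087.5 mm^3

3262087.5 mm^3


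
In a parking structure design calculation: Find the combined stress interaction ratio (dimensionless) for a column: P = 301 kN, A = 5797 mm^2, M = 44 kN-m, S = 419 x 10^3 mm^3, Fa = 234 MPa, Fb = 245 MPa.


f_a = P / A = 301000.0 / 5797 = 51.9234 MPa
f_b = M / S = 44000000.0 / 419000.0 = 105.0119 MPa
Ratio = f_a / Fa + f_b / Fb
= 51.9234 / 234 + 105.0119 / 245
= 0.6505 (dimensionless)

0.6505 (dimensionless)


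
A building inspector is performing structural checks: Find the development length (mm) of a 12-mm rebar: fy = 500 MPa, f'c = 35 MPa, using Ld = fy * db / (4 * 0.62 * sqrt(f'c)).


Ld = (fy * db) / (4 * 0.62 * sqrt(f'c))
= (500 * 12) / (4 * 0.62 * sqrt(35))
= 6000 / 14.6719
= 408.95 mm

408.95 mm


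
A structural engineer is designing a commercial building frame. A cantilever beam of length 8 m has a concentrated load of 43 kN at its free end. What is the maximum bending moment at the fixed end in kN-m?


For a cantilever with a point load at the free end:
M_max = P * L = 43 * 8 = 344 kN-m

344 kN-m


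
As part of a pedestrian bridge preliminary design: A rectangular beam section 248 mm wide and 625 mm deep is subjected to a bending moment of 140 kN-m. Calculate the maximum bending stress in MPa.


I = b * h^3 / 12 = 248 * 625^3 / 12 = 5045572916.67 mm^4
y = h / 2 = 625 / 2 = 312.5 mm
M = 140 kN-m = 140000000.0 N-mm
sigma = M * y / I = 140000000.0 * 312.5 / 5045572916.67
= 8.67 MPa

8.67 MPa


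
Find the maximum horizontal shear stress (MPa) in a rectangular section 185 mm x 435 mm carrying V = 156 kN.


A = b * h = 185 * 435 = 80475 mm^2
V = 156 kN = 156000.0 N
tau_max = 1.5 * V / A = 1.5 * 156000.0 / 80475
= 2.9077 MPa

2.9077 MPa


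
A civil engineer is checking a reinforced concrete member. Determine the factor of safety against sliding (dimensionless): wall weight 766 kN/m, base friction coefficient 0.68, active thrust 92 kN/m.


Resisting force = mu * W = 0.68 * 766 = 520.88 kN/m
FOS = Resisting / Driving = 520.88 / 92
= 5.6617 (dimensionless)

5.6617 (dimensionless)


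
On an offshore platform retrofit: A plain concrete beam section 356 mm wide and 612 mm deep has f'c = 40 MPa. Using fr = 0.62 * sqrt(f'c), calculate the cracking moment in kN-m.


fr = 0.62 * sqrt(40) = 0.62 * 6.3246 = 3.9212 MPa
I = 356 * 612^3 / 12 = 6800220864.0 mm^4
y_t = 306.0 mm
M_cr = fr * I / y_t = 3.9212 * 6800220864.0 / 306.0 N-mm
= 87.1411 kN-m

87.1411 kN-m


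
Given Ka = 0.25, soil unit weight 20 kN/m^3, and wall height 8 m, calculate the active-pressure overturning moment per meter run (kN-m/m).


Pa = 0.5 * Ka * gamma * H^2
= 0.5 * 0.25 * 20 * 8^2
= 160.0 kN/m
Arm = H / 3 = 8 / 3 = 2.6667 m
Mo = Pa * arm = Pa * H / 3 = 160.0 * 8 / 3 = 426.6667 kN-m/m

426.6667 kN-m/m


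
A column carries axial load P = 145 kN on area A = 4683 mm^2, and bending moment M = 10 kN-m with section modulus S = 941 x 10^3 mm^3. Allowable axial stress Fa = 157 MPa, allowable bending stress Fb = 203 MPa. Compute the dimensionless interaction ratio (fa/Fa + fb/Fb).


f_a = P / A = 145000.0 / 4683 = 30.9631 MPa
f_b = M / S = 10000000.0 / 941000.0 = 10.627 MPa
Ratio = f_a / Fa + f_b / Fb
= 30.9631 / 157 + 10.627 / 203
= 0.2496 (dimensionless)

0.2496 (dimensionless)


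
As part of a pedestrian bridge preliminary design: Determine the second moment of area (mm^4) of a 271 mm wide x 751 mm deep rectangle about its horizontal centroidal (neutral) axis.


I = b * h^3 / 12
= 271 * 751^3 / 12
= 271 * 423564751 / 12
= 9565503960.08 mm^4

9565503960.08 mm^4


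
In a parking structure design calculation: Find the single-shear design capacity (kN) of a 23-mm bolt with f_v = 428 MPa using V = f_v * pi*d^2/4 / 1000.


A = pi * d^2 / 4 = pi * 23^2 / 4 = 415.4756 mm^2
V = f_v * A / 1000 = 428 * 415.4756 / 1000
= 177.8236 kN

177.8236 kN


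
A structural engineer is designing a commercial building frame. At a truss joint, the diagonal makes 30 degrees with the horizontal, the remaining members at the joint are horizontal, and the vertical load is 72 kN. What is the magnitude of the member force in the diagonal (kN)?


At the joint, only the diagonal has a vertical component, so vertical equilibrium gives:
F * sin(30) = 72
F = 72 / sin(30)
= 72 / 0.5
= 144.0 kN

144.0 kN


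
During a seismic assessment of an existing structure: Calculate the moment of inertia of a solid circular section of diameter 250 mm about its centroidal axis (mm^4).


r = d / 2 = 250 / 2 = 125.0 mm
I = pi * r^4 / 4 = pi * 125.0^4 / 4
= 191747598.49 mm^4

191747598.49 mm^4


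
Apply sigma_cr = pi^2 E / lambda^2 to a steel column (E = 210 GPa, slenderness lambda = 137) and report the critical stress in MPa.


sigma_cr = pi^2 * E / lambda^2
= 9.8696 * 210000.0 / 137^2
= 9.8696 * 210000.0 / 18769
= 110.4277 MPa

110.4277 MPa


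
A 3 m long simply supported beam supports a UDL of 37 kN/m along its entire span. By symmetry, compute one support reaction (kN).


Total load = w * L = 37 * 3 = 111 kN
By symmetry, each reaction R = total / 2 = 111 / 2 = 55.5 kN

55.5 kN


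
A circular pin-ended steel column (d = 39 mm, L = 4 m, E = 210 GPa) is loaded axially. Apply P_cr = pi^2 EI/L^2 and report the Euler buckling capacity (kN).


I = pi * d^4 / 64 = 113560.77 mm^4
L = 4000.0 mm
P_cr = pi^2 * E * I / L^2
= 9.8696 * 210000.0 * 113560.77 / 4000.0^2
= 14710.5 N = 14.7105 kN

14.7105 kN


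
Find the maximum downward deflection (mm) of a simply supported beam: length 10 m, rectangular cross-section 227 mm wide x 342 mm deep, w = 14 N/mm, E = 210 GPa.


I = 227 * 342^3 / 12 = 756698598.0 mm^4
L = 10000.0 mm, w = 14 N/mm, E = 210000.0 MPa
delta = 5 * w * L^4 / (384 * E * I)
= 5 * 14 * 10000.0^4 / (384 * 210000.0 * 756698598.0)
= 11.4716 mm

11.4716 mm


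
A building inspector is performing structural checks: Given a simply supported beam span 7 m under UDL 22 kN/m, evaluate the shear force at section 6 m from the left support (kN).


R_A = w * L / 2 = 22 * 7 / 2 = 77.0 kN
V(x) = R_A - w * x = 77.0 - 22 * 6
= -55.0 kN

-55.0 kN


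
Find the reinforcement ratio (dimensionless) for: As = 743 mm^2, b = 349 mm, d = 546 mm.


rho = As / (b * d)
= 743 / (349 * 546)
= 743 / 190554
= 0.003899 (dimensionless)

0.003899 (dimensionless)


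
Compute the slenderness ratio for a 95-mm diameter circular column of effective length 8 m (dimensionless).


Radius of gyration r = d / 4 = 95 / 4 = 23.75 mm
L_eff = 8000.0 mm
Slenderness ratio = L / r = 8000.0 / 23.75 = 336.84 (dimensionless)

336.84 (dimensionless)


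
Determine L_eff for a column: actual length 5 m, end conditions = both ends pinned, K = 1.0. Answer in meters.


L_eff = K * L
= 1.0 * 5
= 5.0 m

5.0 m


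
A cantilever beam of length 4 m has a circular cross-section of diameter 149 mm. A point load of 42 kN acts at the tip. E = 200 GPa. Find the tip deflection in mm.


I = pi * d^4 / 64 = pi * 149^4 / 64 = 24194406.46 mm^4
L = 4000.0 mm, P = 42000.0 N, E = 200000.0 MPa
delta = P * L^3 / (3 * E * I)
= 42000.0 * 4000.0^3 / (3 * 200000.0 * 24194406.46)
= 185.1668 mm

185.1668 mm


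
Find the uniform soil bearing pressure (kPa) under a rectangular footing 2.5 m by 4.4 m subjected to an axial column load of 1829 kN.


A = 2.5 * 4.4 = 11.0 m^2
q = P / A = 1829 / 11.0
= 166.2727 kPa

166.2727 kPa


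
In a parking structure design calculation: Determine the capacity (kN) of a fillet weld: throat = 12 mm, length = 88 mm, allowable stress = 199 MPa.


Strength = throat * length * allowable stress
= 12 * 88 * 199 N
= 210144 N
= 210.14 kN

210.14 kN


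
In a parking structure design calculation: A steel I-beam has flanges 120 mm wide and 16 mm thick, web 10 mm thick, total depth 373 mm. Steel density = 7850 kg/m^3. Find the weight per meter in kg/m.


A_flanges = 2 * 120 * 16 = 3840 mm^2
A_web = (373 - 2 * 16) * 10 = 3410 mm^2
A_total = 3840 + 3410 = 7250 mm^2 = 0.007250 m^2
Weight = rho * A = 7850 * 0.007250 = 56.9125 kg/m

56.9125 kg/m


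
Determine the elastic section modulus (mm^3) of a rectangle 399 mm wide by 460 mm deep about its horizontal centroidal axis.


S = b * h^2 / 6
= 399 * 460^2 / 6
= 399 * 211600 / 6
= 14071400.0 mm^3

14071400.0 mm^3


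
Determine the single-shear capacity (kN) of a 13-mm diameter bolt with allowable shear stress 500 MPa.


A = pi * d^2 / 4 = pi * 13^2 / 4 = 132.7323 mm^2
V = f_v * A / 1000 = 500 * 132.7323 / 1000
= 66.3661 kN

66.3661 kN


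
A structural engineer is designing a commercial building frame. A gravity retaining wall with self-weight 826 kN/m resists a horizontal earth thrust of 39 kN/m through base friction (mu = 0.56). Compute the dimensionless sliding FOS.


Resisting force = mu * W = 0.56 * 826 = 462.56 kN/m
FOS = Resisting / Driving = 462.56 / 39
= 11.8605 (dimensionless)

11.8605 (dimensionless)


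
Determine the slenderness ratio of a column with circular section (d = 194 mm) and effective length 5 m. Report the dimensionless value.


Radius of gyration r = d / 4 = 194 / 4 = 48.5 mm
L_eff = 5000.0 mm
Slenderness ratio = L / r = 5000.0 / 48.5 = 103.09 (dimensionless)

103.09 (dimensionless)


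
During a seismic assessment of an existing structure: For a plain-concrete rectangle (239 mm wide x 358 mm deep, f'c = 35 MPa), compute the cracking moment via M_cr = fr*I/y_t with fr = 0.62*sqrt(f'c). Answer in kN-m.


fr = 0.62 * sqrt(35) = 0.62 * 5.9161 = 3.668 MPa
I = 239 * 358^3 / 12 = 913830680.67 mm^4
y_t = 179.0 mm
M_cr = fr * I / y_t = 3.668 * 913830680.67 / 179.0 N-mm
= 18.7257 kN-m

18.7257 kN-m


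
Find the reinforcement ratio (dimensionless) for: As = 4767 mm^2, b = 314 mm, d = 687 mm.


rho = As / (b * d)
= 4767 / (314 * 687)
= 4767 / 215718
= 0.022098 (dimensionless)

0.022098 (dimensionless)


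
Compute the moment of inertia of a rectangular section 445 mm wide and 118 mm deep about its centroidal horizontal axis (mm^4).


I = b * h^3 / 12
= 445 * 118^3 / 12
= 445 * 1643032 / 12
= 60929103.33 mm^4

60929103.33 mm^4
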